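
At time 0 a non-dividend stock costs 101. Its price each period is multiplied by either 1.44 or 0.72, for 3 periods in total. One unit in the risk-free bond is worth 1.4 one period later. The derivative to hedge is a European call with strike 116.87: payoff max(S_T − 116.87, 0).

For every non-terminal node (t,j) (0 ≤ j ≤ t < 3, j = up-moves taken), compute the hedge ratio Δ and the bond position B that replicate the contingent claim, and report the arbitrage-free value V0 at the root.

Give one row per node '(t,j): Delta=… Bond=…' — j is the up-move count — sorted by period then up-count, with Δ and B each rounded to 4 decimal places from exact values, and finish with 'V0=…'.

(0,0): Delta=0.9686 Bond=-39.2875
(1,0): Delta=0.4371 Bond=-16.3457
(1,1): Delta=0.9843 Bond=-57.2764
(2,0): Delta=0.0000 Bond=0.0000
(2,1): Delta=0.4499 Bond=-24.2301
(2,2): Delta=1.0000 Bond=-83.4786
V0=58.5460

No-arbitrage ⇒ martingale measure with p* = (R−d)/(u−d) = 0.9444.
Payoff layer (t=3): V(3,0)=0.0000, V(3,1)=0.0000, V(3,2)=33.9222, V(3,3)=184.7144
(2,0): S=52.3584. Δ = (V_up−V_dn)/(S_up−S_dn) = (0.0000−0.0000)/(75.3961−37.6980) = 0.0000. V = [p*·0.0000 + (1−p*)·0.0000]/1.4 = 0.0000. B = V − Δ·S = 0.0000.
(2,1): S=104.7168. Δ = (V_up−V_dn)/(S_up−S_dn) = (33.9222−0.0000)/(150.7922−75.3961) = 0.4499. V = [p*·33.9222 + (1−p*)·0.0000]/1.4 = 22.8840. B = V − Δ·S = -24.2301.
(2,2): S=209.4336. Δ = (V_up−V_dn)/(S_up−S_dn) = (184.7144−33.9222)/(301.5844−150.7922) = 1.0000. V = [p*·184.7144 + (1−p*)·33.9222]/1.4 = 125.9550. B = V − Δ·S = -83.4786.
(1,0): S=72.7200. Δ = (V_up−V_dn)/(S_up−S_dn) = (22.8840−0.0000)/(104.7168−52.3584) = 0.4371. V = [p*·22.8840 + (1−p*)·0.0000]/1.4 = 15.4376. B = V − Δ·S = -16.3457.
(1,1): S=145.4400. Δ = (V_up−V_dn)/(S_up−S_dn) = (125.9550−22.8840)/(209.4336−104.7168) = 0.9843. V = [p*·125.9550 + (1−p*)·22.8840]/1.4 = 85.8778. B = V − Δ·S = -57.2764.
(0,0): S=101.0000. Δ = (V_up−V_dn)/(S_up−S_dn) = (85.8778−15.4376)/(145.4400−72.7200) = 0.9686. V = [p*·85.8778 + (1−p*)·15.4376]/1.4 = 58.5460. B = V − Δ·S = -39.2875.
Root portfolio cost Δ·101+B reproduces V0=58.5460.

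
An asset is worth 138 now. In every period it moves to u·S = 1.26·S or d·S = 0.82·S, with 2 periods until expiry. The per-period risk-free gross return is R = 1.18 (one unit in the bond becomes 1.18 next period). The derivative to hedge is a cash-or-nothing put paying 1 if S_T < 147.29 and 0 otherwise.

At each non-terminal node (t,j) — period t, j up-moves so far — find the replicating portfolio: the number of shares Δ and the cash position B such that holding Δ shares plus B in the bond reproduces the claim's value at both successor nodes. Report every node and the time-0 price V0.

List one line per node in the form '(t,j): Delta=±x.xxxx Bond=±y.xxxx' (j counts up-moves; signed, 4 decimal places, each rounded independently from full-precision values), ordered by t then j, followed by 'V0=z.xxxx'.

Risk-neutral probability p* = (R−d)/(u−d) = (1.18−0.82)/(1.26−0.82) = 0.8182.
Terminal payoffs: V(2,0)=1.0000, V(2,1)=1.0000, V(2,2)=0.0000
  t=1,j=0: stock 113.1600 → up 142.5816 (V=1.0000), down 92.7912 (V=1.0000). Price 0.8475; hedge Δ=0.0000, bond B=0.8475.
  t=1,j=1: stock 173.8800 → up 219.0888 (V=0.0000), down 142.5816 (V=1.0000). Price 0.1541; hedge Δ=-0.0131, bond B=2.4268.
  t=0,j=0: stock 138.0000 → up 173.8800 (V=0.1541), down 113.1600 (V=0.8475). Price 0.2374; hedge Δ=-0.0114, bond B=1.8133.
Each (Δ,B) replicates both successor values, so the strategy is self-financing and V0 is arbitrage-free.

(0,0): Delta=-0.0114 Bond=1.8133
(1,0): Delta=0.0000 Bond=0.8475
(1,1): Delta=-0.0131 Bond=2.4268
V0=0.2374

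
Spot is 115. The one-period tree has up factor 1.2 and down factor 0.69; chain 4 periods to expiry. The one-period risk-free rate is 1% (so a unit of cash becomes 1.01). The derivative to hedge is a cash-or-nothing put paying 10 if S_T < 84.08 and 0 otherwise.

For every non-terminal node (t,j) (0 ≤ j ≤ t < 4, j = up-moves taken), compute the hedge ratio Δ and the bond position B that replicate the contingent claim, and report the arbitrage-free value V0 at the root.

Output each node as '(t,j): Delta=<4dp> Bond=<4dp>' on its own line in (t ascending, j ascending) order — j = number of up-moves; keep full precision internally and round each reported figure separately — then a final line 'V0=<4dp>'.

Since d<R<u, set p* = (R−d)/(u−d) = 0.6275; price each node as the discounted p*-expectation of its children.
Terminal values V(4,·): V(4,0)=10.0000, V(4,1)=10.0000, V(4,2)=10.0000, V(4,3)=0.0000, V(4,4)=0.0000
Node (3,0) S=37.7785: V=(p*·10.0000+(1−p*)·10.0000)/1.01=9.9010; Δ=(10.0000−10.0000)/(45.3342−26.0672)=0.0000; B=V−Δ·S=9.9010
Node (3,1) S=65.7018: V=(p*·10.0000+(1−p*)·10.0000)/1.01=9.9010; Δ=(10.0000−10.0000)/(78.8422−45.3342)=0.0000; B=V−Δ·S=9.9010
Node (3,2) S=114.2640: V=(p*·0.0000+(1−p*)·10.0000)/1.01=3.6886; Δ=(0.0000−10.0000)/(137.1168−78.8422)=-0.1716; B=V−Δ·S=23.2964
Node (3,3) S=198.7200: V=(p*·0.0000+(1−p*)·0.0000)/1.01=0.0000; Δ=(0.0000−0.0000)/(238.4640−137.1168)=0.0000; B=V−Δ·S=0.0000
Node (2,0) S=54.7515: V=(p*·9.9010+(1−p*)·9.9010)/1.01=9.8030; Δ=(9.9010−9.9010)/(65.7018−37.7785)=0.0000; B=V−Δ·S=9.8030
Node (2,1) S=95.2200: V=(p*·3.6886+(1−p*)·9.9010)/1.01=5.9436; Δ=(3.6886−9.9010)/(114.2640−65.7018)=-0.1279; B=V−Δ·S=18.1247
Node (2,2) S=165.6000: V=(p*·0.0000+(1−p*)·3.6886)/1.01=1.3606; Δ=(0.0000−3.6886)/(198.7200−114.2640)=-0.0437; B=V−Δ·S=8.5931
Node (1,0) S=79.3500: V=(p*·5.9436+(1−p*)·9.8030)/1.01=7.3083; Δ=(5.9436−9.8030)/(95.2200−54.7515)=-0.0954; B=V−Δ·S=14.8757
Node (1,1) S=138.0000: V=(p*·1.3606+(1−p*)·5.9436)/1.01=3.0376; Δ=(1.3606−5.9436)/(165.6000−95.2200)=-0.0651; B=V−Δ·S=12.0239
Node (0,0) S=115.0000: V=(p*·3.0376+(1−p*)·7.3083)/1.01=4.5828; Δ=(3.0376−7.3083)/(138.0000−79.3500)=-0.0728; B=V−Δ·S=12.9568
Self-financing check: at every node Δ·S+B equals the discounted successor values.

(0,0): Delta=-0.0728 Bond=12.9568
(1,0): Delta=-0.0954 Bond=14.8757
(1,1): Delta=-0.0651 Bond=12.0239
(2,0): Delta=0.0000 Bond=9.8030
(2,1): Delta=-0.1279 Bond=18.1247
(2,2): Delta=-0.0437 Bond=8.5931
(3,0): Delta=0.0000 Bond=9.9010
(3,1): Delta=0.0000 Bond=9.9010
(3,2): Delta=-0.1716 Bond=23.2964
(3,3): Delta=0.0000 Bond=0.0000
V0=4.5828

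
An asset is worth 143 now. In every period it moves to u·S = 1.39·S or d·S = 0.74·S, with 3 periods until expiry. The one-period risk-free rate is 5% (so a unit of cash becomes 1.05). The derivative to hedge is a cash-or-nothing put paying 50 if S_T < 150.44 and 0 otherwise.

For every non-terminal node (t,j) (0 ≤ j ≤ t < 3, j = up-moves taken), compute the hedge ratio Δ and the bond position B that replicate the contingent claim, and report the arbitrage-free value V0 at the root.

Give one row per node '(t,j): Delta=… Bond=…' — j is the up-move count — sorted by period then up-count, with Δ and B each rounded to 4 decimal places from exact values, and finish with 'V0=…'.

(0,0): Delta=-0.2434 Bond=57.9014
(1,0): Delta=-0.3302 Bond=69.9754
(1,1): Delta=-0.1928 Bond=50.7292
(2,0): Delta=0.0000 Bond=47.6190
(2,1): Delta=-0.5230 Bond=101.8315
(2,2): Delta=0.0000 Bond=0.0000
V0=23.0900

Risk-neutral probability p* = (R−d)/(u−d) = (1.05−0.74)/(1.39−0.74) = 0.4769.
At expiry t=3: V(3,0)=50.0000, V(3,1)=50.0000, V(3,2)=0.0000, V(3,3)=0.0000
  t=2,j=0: stock 78.3068 → up 108.8465 (V=50.0000), down 57.9470 (V=50.0000). Price 47.6190; hedge Δ=0.0000, bond B=47.6190.
  t=2,j=1: stock 147.0898 → up 204.4548 (V=0.0000), down 108.8465 (V=50.0000). Price 24.9084; hedge Δ=-0.5230, bond B=101.8315.
  t=2,j=2: stock 276.2903 → up 384.0435 (V=0.0000), down 204.4548 (V=0.0000). Price 0.0000; hedge Δ=0.0000, bond B=0.0000.
  t=1,j=0: stock 105.8200 → up 147.0898 (V=24.9084), down 78.3068 (V=47.6190). Price 35.0360; hedge Δ=-0.3302, bond B=69.9754.
  t=1,j=1: stock 198.7700 → up 276.2903 (V=0.0000), down 147.0898 (V=24.9084). Price 12.4086; hedge Δ=-0.1928, bond B=50.7292.
  t=0,j=0: stock 143.0000 → up 198.7700 (V=12.4086), down 105.8200 (V=35.0360). Price 23.0900; hedge Δ=-0.2434, bond B=57.9014.
Root portfolio cost Δ·143+B reproduces V0=23.0900.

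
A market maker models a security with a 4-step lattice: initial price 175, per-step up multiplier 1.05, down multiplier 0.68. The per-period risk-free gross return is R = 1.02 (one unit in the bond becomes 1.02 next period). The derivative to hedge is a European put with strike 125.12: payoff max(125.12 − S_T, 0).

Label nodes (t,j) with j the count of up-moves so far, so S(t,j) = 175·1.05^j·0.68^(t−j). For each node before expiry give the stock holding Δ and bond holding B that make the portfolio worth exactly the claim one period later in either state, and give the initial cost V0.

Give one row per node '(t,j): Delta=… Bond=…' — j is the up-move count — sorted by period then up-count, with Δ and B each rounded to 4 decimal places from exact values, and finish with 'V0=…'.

(0,0): Delta=-0.1158 Bond=21.4916
(1,0): Delta=-0.7671 Bond=99.4227
(1,1): Delta=-0.0786 Bond=15.0831
(2,0): Delta=-1.0000 Bond=120.2614
(2,1): Delta=-0.7537 Bond=99.7479
(2,2): Delta=-0.0400 Bond=7.9409
(3,0): Delta=-1.0000 Bond=122.6667
(3,1): Delta=-1.0000 Bond=122.6667
(3,2): Delta=-0.7397 Bond=99.8966
(3,3): Delta=0.0000 Bond=0.0000
V0=1.2303

Risk-neutral probability p* = (R−d)/(u−d) = (1.02−0.68)/(1.05−0.68) = 0.9189.
Terminal payoffs: V(4,0)=87.7026, V(4,1)=67.3431, V(4,2)=35.9057, V(4,3)=0.0000, V(4,4)=0.0000
Node (3,0) S=55.0256: V=(p*·67.3431+(1−p*)·87.7026)/1.02=67.6411; Δ=(67.3431−87.7026)/(57.7769−37.4174)=-1.0000; B=V−Δ·S=122.6667
Node (3,1) S=84.9660: V=(p*·35.9057+(1−p*)·67.3431)/1.02=37.7007; Δ=(35.9057−67.3431)/(89.2143−57.7769)=-1.0000; B=V−Δ·S=122.6667
Node (3,2) S=131.1975: V=(p*·0.0000+(1−p*)·35.9057)/1.02=2.8542; Δ=(0.0000−35.9057)/(137.7574−89.2143)=-0.7397; B=V−Δ·S=99.8966
Node (3,3) S=202.5844: V=(p*·0.0000+(1−p*)·0.0000)/1.02=0.0000; Δ=(0.0000−0.0000)/(212.7136−137.7574)=0.0000; B=V−Δ·S=0.0000
Node (2,0) S=80.9200: V=(p*·37.7007+(1−p*)·67.6411)/1.02=39.3414; Δ=(37.7007−67.6411)/(84.9660−55.0256)=-1.0000; B=V−Δ·S=120.2614
Node (2,1) S=124.9500: V=(p*·2.8542+(1−p*)·37.7007)/1.02=5.5682; Δ=(2.8542−37.7007)/(131.1975−84.9660)=-0.7537; B=V−Δ·S=99.7479
Node (2,2) S=192.9375: V=(p*·0.0000+(1−p*)·2.8542)/1.02=0.2269; Δ=(0.0000−2.8542)/(202.5844−131.1975)=-0.0400; B=V−Δ·S=7.9409
Node (1,0) S=119.0000: V=(p*·5.5682+(1−p*)·39.3414)/1.02=8.1437; Δ=(5.5682−39.3414)/(124.9500−80.9200)=-0.7671; B=V−Δ·S=99.4227
Node (1,1) S=183.7500: V=(p*·0.2269+(1−p*)·5.5682)/1.02=0.6470; Δ=(0.2269−5.5682)/(192.9375−124.9500)=-0.0786; B=V−Δ·S=15.0831
Node (0,0) S=175.0000: V=(p*·0.6470+(1−p*)·8.1437)/1.02=1.2303; Δ=(0.6470−8.1437)/(183.7500−119.0000)=-0.1158; B=V−Δ·S=21.4916
The time-0 hedge costs 1.2303, which is the no-arbitrage price.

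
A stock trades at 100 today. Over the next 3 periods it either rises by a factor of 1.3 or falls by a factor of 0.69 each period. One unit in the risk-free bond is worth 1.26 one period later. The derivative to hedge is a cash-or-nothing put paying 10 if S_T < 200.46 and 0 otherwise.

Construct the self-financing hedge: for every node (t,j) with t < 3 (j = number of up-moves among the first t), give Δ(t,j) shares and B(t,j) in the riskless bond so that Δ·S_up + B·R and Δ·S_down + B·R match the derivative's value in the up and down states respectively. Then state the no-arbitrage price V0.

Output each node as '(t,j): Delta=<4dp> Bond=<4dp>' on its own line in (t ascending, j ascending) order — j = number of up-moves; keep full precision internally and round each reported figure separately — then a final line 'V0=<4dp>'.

(0,0): Delta=-0.0902 Bond=9.9365
(1,0): Delta=0.0000 Bond=6.2988
(1,1): Delta=-0.0935 Bond=12.9565
(2,0): Delta=0.0000 Bond=7.9365
(2,1): Delta=0.0000 Bond=7.9365
(2,2): Delta=-0.0970 Bond=16.9139
V0=0.9203

The replicating-portfolio and risk-neutral prices coincide; use p* = (1.26−0.69)/(1.3−0.69) = 0.9344 for the latter.
Terminal payoffs: V(3,0)=10.0000, V(3,1)=10.0000, V(3,2)=10.0000, V(3,3)=0.0000
(2,0): S=47.6100. Δ = (V_up−V_dn)/(S_up−S_dn) = (10.0000−10.0000)/(61.8930−32.8509) = 0.0000. V = [p*·10.0000 + (1−p*)·10.0000]/1.26 = 7.9365. B = V − Δ·S = 7.9365.
(2,1): S=89.7000. Δ = (V_up−V_dn)/(S_up−S_dn) = (10.0000−10.0000)/(116.6100−61.8930) = 0.0000. V = [p*·10.0000 + (1−p*)·10.0000]/1.26 = 7.9365. B = V − Δ·S = 7.9365.
(2,2): S=169.0000. Δ = (V_up−V_dn)/(S_up−S_dn) = (0.0000−10.0000)/(219.7000−116.6100) = -0.0970. V = [p*·0.0000 + (1−p*)·10.0000]/1.26 = 0.5204. B = V − Δ·S = 16.9139.
(1,0): S=69.0000. Δ = (V_up−V_dn)/(S_up−S_dn) = (7.9365−7.9365)/(89.7000−47.6100) = 0.0000. V = [p*·7.9365 + (1−p*)·7.9365]/1.26 = 6.2988. B = V − Δ·S = 6.2988.
(1,1): S=130.0000. Δ = (V_up−V_dn)/(S_up−S_dn) = (0.5204−7.9365)/(169.0000−89.7000) = -0.0935. V = [p*·0.5204 + (1−p*)·7.9365]/1.26 = 0.7990. B = V − Δ·S = 12.9565.
(0,0): S=100.0000. Δ = (V_up−V_dn)/(S_up−S_dn) = (0.7990−6.2988)/(130.0000−69.0000) = -0.0902. V = [p*·0.7990 + (1−p*)·6.2988]/1.26 = 0.9203. B = V − Δ·S = 9.9365.
The time-0 hedge costs 0.9203, which is the no-arbitrage price.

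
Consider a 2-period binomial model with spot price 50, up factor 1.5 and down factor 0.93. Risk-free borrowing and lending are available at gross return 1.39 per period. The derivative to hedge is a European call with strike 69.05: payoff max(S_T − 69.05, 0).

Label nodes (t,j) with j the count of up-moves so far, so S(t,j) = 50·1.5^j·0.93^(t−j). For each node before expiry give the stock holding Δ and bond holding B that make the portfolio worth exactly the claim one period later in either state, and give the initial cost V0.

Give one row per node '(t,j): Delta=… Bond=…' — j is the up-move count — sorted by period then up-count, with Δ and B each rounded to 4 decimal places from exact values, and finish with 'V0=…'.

(0,0): Delta=0.8743 Bond=-28.9555
(1,0): Delta=0.0264 Bond=-0.8217
(1,1): Delta=1.0000 Bond=-49.6763
V0=14.7591

No-arbitrage ⇒ martingale measure with p* = (R−d)/(u−d) = 0.8070.
Payoff layer (t=2): V(2,0)=0.0000, V(2,1)=0.7000, V(2,2)=43.4500
Node (1,0) S=46.5000: V=(p*·0.7000+(1−p*)·0.0000)/1.39=0.4064; Δ=(0.7000−0.0000)/(69.7500−43.2450)=0.0264; B=V−Δ·S=-0.8217
Node (1,1) S=75.0000: V=(p*·43.4500+(1−p*)·0.7000)/1.39=25.3237; Δ=(43.4500−0.7000)/(112.5000−69.7500)=1.0000; B=V−Δ·S=-49.6763
Node (0,0) S=50.0000: V=(p*·25.3237+(1−p*)·0.4064)/1.39=14.7591; Δ=(25.3237−0.4064)/(75.0000−46.5000)=0.8743; B=V−Δ·S=-28.9555
The time-0 hedge costs 14.7591, which is the no-arbitrage price.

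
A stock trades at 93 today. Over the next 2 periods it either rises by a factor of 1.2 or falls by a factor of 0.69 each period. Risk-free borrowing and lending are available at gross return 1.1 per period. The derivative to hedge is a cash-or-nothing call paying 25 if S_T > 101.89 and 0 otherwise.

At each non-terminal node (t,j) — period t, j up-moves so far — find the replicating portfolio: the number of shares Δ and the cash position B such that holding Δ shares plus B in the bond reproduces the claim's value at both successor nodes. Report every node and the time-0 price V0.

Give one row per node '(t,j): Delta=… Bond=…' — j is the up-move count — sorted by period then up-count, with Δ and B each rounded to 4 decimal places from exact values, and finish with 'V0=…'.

(0,0): Delta=0.3852 Bond=-22.4723
(1,0): Delta=0.0000 Bond=0.0000
(1,1): Delta=0.4392 Bond=-30.7487
V0=13.3531

Since d<R<u, set p* = (R−d)/(u−d) = 0.8039; price each node as the discounted p*-expectation of its children.
At expiry t=2: V(2,0)=0.0000, V(2,1)=0.0000, V(2,2)=25.0000
  t=1,j=0: stock 64.1700 → up 77.0040 (V=0.0000), down 44.2773 (V=0.0000). Price 0.0000; hedge Δ=0.0000, bond B=0.0000.
  t=1,j=1: stock 111.6000 → up 133.9200 (V=25.0000), down 77.0040 (V=0.0000). Price 18.2709; hedge Δ=0.4392, bond B=-30.7487.
  t=0,j=0: stock 93.0000 → up 111.6000 (V=18.2709), down 64.1700 (V=0.0000). Price 13.3531; hedge Δ=0.3852, bond B=-22.4723.
Self-financing check: at every node Δ·S+B equals the discounted successor values.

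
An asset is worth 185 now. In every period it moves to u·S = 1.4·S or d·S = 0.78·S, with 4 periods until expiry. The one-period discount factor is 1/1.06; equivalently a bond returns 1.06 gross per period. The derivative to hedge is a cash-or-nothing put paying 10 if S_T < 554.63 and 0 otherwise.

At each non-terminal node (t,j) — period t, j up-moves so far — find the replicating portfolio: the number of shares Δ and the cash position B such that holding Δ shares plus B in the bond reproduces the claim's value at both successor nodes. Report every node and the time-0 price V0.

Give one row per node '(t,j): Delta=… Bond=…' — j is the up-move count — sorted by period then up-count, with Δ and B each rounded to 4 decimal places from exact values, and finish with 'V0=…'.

(0,0): Delta=-0.0067 Bond=8.8388
(1,0): Delta=0.0000 Bond=8.3962
(1,1): Delta=-0.0113 Bond=10.5506
(2,0): Delta=0.0000 Bond=8.9000
(2,1): Delta=0.0000 Bond=8.9000
(2,2): Delta=-0.0190 Bond=13.9566
(3,0): Delta=0.0000 Bond=9.4340
(3,1): Delta=0.0000 Bond=9.4340
(3,2): Delta=0.0000 Bond=9.4340
(3,3): Delta=-0.0318 Bond=21.3025
V0=7.5914

Since d<R<u, set p* = (R−d)/(u−d) = 0.4516; price each node as the discounted p*-expectation of its children.
Terminal values V(4,·): V(4,0)=10.0000, V(4,1)=10.0000, V(4,2)=10.0000, V(4,3)=10.0000, V(4,4)=0.0000
(3,0): S=87.7921. Δ = (V_up−V_dn)/(S_up−S_dn) = (10.0000−10.0000)/(122.9090−68.4779) = 0.0000. V = [p*·10.0000 + (1−p*)·10.0000]/1.06 = 9.4340. B = V − Δ·S = 9.4340.
(3,1): S=157.5756. Δ = (V_up−V_dn)/(S_up−S_dn) = (10.0000−10.0000)/(220.6058−122.9090) = 0.0000. V = [p*·10.0000 + (1−p*)·10.0000]/1.06 = 9.4340. B = V − Δ·S = 9.4340.
(3,2): S=282.8280. Δ = (V_up−V_dn)/(S_up−S_dn) = (10.0000−10.0000)/(395.9592−220.6058) = 0.0000. V = [p*·10.0000 + (1−p*)·10.0000]/1.06 = 9.4340. B = V − Δ·S = 9.4340.
(3,3): S=507.6400. Δ = (V_up−V_dn)/(S_up−S_dn) = (0.0000−10.0000)/(710.6960−395.9592) = -0.0318. V = [p*·0.0000 + (1−p*)·10.0000]/1.06 = 5.1735. B = V − Δ·S = 21.3025.
(2,0): S=112.5540. Δ = (V_up−V_dn)/(S_up−S_dn) = (9.4340−9.4340)/(157.5756−87.7921) = 0.0000. V = [p*·9.4340 + (1−p*)·9.4340]/1.06 = 8.9000. B = V − Δ·S = 8.9000.
(2,1): S=202.0200. Δ = (V_up−V_dn)/(S_up−S_dn) = (9.4340−9.4340)/(282.8280−157.5756) = 0.0000. V = [p*·9.4340 + (1−p*)·9.4340]/1.06 = 8.9000. B = V − Δ·S = 8.9000.
(2,2): S=362.6000. Δ = (V_up−V_dn)/(S_up−S_dn) = (5.1735−9.4340)/(507.6400−282.8280) = -0.0190. V = [p*·5.1735 + (1−p*)·9.4340]/1.06 = 7.0848. B = V − Δ·S = 13.9566.
(1,0): S=144.3000. Δ = (V_up−V_dn)/(S_up−S_dn) = (8.9000−8.9000)/(202.0200−112.5540) = 0.0000. V = [p*·8.9000 + (1−p*)·8.9000]/1.06 = 8.3962. B = V − Δ·S = 8.3962.
(1,1): S=259.0000. Δ = (V_up−V_dn)/(S_up−S_dn) = (7.0848−8.9000)/(362.6000−202.0200) = -0.0113. V = [p*·7.0848 + (1−p*)·8.9000]/1.06 = 7.6228. B = V − Δ·S = 10.5506.
(0,0): S=185.0000. Δ = (V_up−V_dn)/(S_up−S_dn) = (7.6228−8.3962)/(259.0000−144.3000) = -0.0067. V = [p*·7.6228 + (1−p*)·8.3962]/1.06 = 7.5914. B = V − Δ·S = 8.8388.
The time-0 hedge costs 7.5914, which is the no-arbitrage price.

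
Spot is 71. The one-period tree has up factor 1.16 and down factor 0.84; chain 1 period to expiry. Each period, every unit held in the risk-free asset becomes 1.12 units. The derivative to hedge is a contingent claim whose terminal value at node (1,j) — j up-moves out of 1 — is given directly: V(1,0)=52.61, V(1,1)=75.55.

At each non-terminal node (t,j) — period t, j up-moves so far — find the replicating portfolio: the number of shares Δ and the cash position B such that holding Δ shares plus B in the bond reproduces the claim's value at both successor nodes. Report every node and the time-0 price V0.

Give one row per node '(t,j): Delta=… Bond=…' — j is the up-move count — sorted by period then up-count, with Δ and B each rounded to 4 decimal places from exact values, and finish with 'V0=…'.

No-arbitrage ⇒ martingale measure with p* = (R−d)/(u−d) = 0.8750.
Payoff layer (t=1): V(1,0)=52.6100, V(1,1)=75.5500
  t=0,j=0: stock 71.0000 → up 82.3600 (V=75.5500), down 59.6400 (V=52.6100). Price 64.8951; hedge Δ=1.0097, bond B=-6.7924.
The time-0 hedge costs 64.8951, which is the no-arbitrage price.

(0,0): Delta=1.0097 Bond=-6.7924
V0=64.8951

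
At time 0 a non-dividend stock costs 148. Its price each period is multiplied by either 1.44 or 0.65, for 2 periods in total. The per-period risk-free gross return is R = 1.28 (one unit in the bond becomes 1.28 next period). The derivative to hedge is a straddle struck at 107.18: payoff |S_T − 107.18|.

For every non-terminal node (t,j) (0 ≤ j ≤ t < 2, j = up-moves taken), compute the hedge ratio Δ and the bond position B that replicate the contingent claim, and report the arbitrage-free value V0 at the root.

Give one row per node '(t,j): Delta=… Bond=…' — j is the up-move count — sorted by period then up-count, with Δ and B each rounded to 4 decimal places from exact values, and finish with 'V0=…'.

(0,0): Delta=0.8792 Bond=-45.2960
(1,0): Delta=-0.1750 Bond=43.4333
(1,1): Delta=1.0000 Bond=-83.7344
V0=84.8182

Under the risk-neutral measure, an up-move has probability p* = (R−d)/(u−d) = 0.7975 and values discount at R = 1.28.
Terminal payoffs: V(2,0)=44.6500, V(2,1)=31.3480, V(2,2)=199.7128
Node (1,0) S=96.2000: V=(p*·31.3480+(1−p*)·44.6500)/1.28=26.5954; Δ=(31.3480−44.6500)/(138.5280−62.5300)=-0.1750; B=V−Δ·S=43.4333
Node (1,1) S=213.1200: V=(p*·199.7128+(1−p*)·31.3480)/1.28=129.3856; Δ=(199.7128−31.3480)/(306.8928−138.5280)=1.0000; B=V−Δ·S=-83.7344
Node (0,0) S=148.0000: V=(p*·129.3856+(1−p*)·26.5954)/1.28=84.8182; Δ=(129.3856−26.5954)/(213.1200−96.2000)=0.8792; B=V−Δ·S=-45.2960
The time-0 hedge costs 84.8182, which is the no-arbitrage price.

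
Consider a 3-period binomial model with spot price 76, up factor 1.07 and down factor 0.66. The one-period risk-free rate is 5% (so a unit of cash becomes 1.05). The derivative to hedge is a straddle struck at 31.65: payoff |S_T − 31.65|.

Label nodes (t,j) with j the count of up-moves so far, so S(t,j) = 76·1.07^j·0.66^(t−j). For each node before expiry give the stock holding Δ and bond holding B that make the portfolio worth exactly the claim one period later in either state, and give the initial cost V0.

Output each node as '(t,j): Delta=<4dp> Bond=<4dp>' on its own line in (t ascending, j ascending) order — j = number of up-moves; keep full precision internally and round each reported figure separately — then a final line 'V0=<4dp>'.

No-arbitrage ⇒ martingale measure with p* = (R−d)/(u−d) = 0.9512.
Terminal values V(3,·): V(3,0)=9.8003, V(3,1)=3.7730, V(3,2)=25.7782, V(3,3)=61.4533
(2,0): S=33.1056. Δ = (V_up−V_dn)/(S_up−S_dn) = (3.7730−9.8003)/(35.4230−21.8497) = -0.4441. V = [p*·3.7730 + (1−p*)·9.8003]/1.05 = 3.8733. B = V − Δ·S = 18.5741.
(2,1): S=53.6712. Δ = (V_up−V_dn)/(S_up−S_dn) = (25.7782−3.7730)/(57.4282−35.4230) = 1.0000. V = [p*·25.7782 + (1−p*)·3.7730]/1.05 = 23.5283. B = V − Δ·S = -30.1429.
(2,2): S=87.0124. Δ = (V_up−V_dn)/(S_up−S_dn) = (61.4533−25.7782)/(93.1033−57.4282) = 1.0000. V = [p*·61.4533 + (1−p*)·25.7782]/1.05 = 56.8695. B = V − Δ·S = -30.1429.
(1,0): S=50.1600. Δ = (V_up−V_dn)/(S_up−S_dn) = (23.5283−3.8733)/(53.6712−33.1056) = 0.9557. V = [p*·23.5283 + (1−p*)·3.8733]/1.05 = 21.4948. B = V − Δ·S = -26.4442.
(1,1): S=81.3200. Δ = (V_up−V_dn)/(S_up−S_dn) = (56.8695−23.5283)/(87.0124−53.6712) = 1.0000. V = [p*·56.8695 + (1−p*)·23.5283]/1.05 = 52.6125. B = V − Δ·S = -28.7075.
(0,0): S=76.0000. Δ = (V_up−V_dn)/(S_up−S_dn) = (52.6125−21.4948)/(81.3200−50.1600) = 0.9986. V = [p*·52.6125 + (1−p*)·21.4948]/1.05 = 48.6615. B = V − Δ·S = -27.2353.
Check: Δ(0,0)·S0 + B(0,0) = 48.6615 = V0.

(0,0): Delta=0.9986 Bond=-27.2353
(1,0): Delta=0.9557 Bond=-26.4442
(1,1): Delta=1.0000 Bond=-28.7075
(2,0): Delta=-0.4441 Bond=18.5741
(2,1): Delta=1.0000 Bond=-30.1429
(2,2): Delta=1.0000 Bond=-30.1429
V0=48.6615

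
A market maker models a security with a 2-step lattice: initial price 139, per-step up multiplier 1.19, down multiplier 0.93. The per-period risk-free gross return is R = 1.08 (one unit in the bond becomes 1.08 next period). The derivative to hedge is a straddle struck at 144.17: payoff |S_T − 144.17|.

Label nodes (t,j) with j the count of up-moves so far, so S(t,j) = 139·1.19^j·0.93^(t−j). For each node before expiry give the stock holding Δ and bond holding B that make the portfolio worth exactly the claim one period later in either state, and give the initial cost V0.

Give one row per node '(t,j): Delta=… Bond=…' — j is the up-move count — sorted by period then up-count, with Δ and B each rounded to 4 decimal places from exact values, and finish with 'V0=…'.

(0,0): Delta=0.4808 Bond=-44.0854
(1,0): Delta=-0.4251 Bond=69.4950
(1,1): Delta=1.0000 Bond=-133.4907
V0=22.7478

Since d<R<u, set p* = (R−d)/(u−d) = 0.5769; price each node as the discounted p*-expectation of its children.
Terminal values V(2,·): V(2,0)=23.9489, V(2,1)=9.6613, V(2,2)=52.6679
(1,0): S=129.2700. Δ = (V_up−V_dn)/(S_up−S_dn) = (9.6613−23.9489)/(153.8313−120.2211) = -0.4251. V = [p*·9.6613 + (1−p*)·23.9489]/1.08 = 14.5426. B = V − Δ·S = 69.4950.
(1,1): S=165.4100. Δ = (V_up−V_dn)/(S_up−S_dn) = (52.6679−9.6613)/(196.8379−153.8313) = 1.0000. V = [p*·52.6679 + (1−p*)·9.6613]/1.08 = 31.9193. B = V − Δ·S = -133.4907.
(0,0): S=139.0000. Δ = (V_up−V_dn)/(S_up−S_dn) = (31.9193−14.5426)/(165.4100−129.2700) = 0.4808. V = [p*·31.9193 + (1−p*)·14.5426]/1.08 = 22.7478. B = V − Δ·S = -44.0854.
Root portfolio cost Δ·139+B reproduces V0=22.7478.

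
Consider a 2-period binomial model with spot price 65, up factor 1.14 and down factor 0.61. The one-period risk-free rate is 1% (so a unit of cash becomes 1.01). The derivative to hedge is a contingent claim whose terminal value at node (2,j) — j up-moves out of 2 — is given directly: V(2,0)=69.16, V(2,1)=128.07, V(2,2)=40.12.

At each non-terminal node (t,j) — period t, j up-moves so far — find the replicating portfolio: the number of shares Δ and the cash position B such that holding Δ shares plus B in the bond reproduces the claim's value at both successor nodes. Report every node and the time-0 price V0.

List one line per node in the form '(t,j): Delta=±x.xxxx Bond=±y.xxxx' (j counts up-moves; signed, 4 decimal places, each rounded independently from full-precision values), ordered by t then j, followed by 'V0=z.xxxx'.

(0,0): Delta=-1.4924 Bond=169.9699
(1,0): Delta=2.8033 Bond=1.3445
(1,1): Delta=-2.2395 Bond=227.0252
V0=72.9631

Risk-neutral probability p* = (R−d)/(u−d) = (1.01−0.61)/(1.14−0.61) = 0.7547.
At expiry t=2: V(2,0)=69.1600, V(2,1)=128.0700, V(2,2)=40.1200
  t=1,j=0: stock 39.6500 → up 45.2010 (V=128.0700), down 24.1865 (V=69.1600). Price 112.4954; hedge Δ=2.8033, bond B=1.3445.
  t=1,j=1: stock 74.1000 → up 84.4740 (V=40.1200), down 45.2010 (V=128.0700). Price 61.0818; hedge Δ=-2.2395, bond B=227.0252.
  t=0,j=0: stock 65.0000 → up 74.1000 (V=61.0818), down 39.6500 (V=112.4954). Price 72.9631; hedge Δ=-1.4924, bond B=169.9699.
Root portfolio cost Δ·65+B reproduces V0=72.9631.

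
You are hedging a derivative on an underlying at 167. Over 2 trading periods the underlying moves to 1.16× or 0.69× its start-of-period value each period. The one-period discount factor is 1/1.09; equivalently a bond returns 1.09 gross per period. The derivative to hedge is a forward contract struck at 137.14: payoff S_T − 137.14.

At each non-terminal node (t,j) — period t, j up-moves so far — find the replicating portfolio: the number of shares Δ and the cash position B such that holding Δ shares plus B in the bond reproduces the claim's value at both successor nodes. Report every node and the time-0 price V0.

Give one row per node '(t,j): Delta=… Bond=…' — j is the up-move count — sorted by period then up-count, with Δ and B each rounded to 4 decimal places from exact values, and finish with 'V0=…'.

No-arbitrage ⇒ martingale measure with p* = (R−d)/(u−d) = 0.8511.
At expiry t=2: V(2,0)=-57.6313, V(2,1)=-3.4732, V(2,2)=87.5752
  t=1,j=0: stock 115.2300 → up 133.6668 (V=-3.4732), down 79.5087 (V=-57.6313). Price -10.5865; hedge Δ=1.0000, bond B=-125.8165.
  t=1,j=1: stock 193.7200 → up 224.7152 (V=87.5752), down 133.6668 (V=-3.4732). Price 67.9035; hedge Δ=1.0000, bond B=-125.8165.
  t=0,j=0: stock 167.0000 → up 193.7200 (V=67.9035), down 115.2300 (V=-10.5865). Price 51.5720; hedge Δ=1.0000, bond B=-115.4280.
The time-0 hedge costs 51.5720, which is the no-arbitrage price.

(0,0): Delta=1.0000 Bond=-115.4280
(1,0): Delta=1.0000 Bond=-125.8165
(1,1): Delta=1.0000 Bond=-125.8165
V0=51.5720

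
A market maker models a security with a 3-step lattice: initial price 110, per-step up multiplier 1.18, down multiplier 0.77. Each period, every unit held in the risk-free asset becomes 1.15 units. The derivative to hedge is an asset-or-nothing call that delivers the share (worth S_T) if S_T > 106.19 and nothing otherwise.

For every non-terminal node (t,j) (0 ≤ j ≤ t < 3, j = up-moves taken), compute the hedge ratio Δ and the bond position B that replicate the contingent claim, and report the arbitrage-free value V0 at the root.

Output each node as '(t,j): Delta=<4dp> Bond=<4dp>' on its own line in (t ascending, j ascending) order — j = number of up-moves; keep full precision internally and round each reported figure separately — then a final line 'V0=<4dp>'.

Under the risk-neutral measure, an up-move has probability p* = (R−d)/(u−d) = 0.9268 and values discount at R = 1.15.
At expiry t=3: V(3,0)=0.0000, V(3,1)=0.0000, V(3,2)=117.9363, V(3,3)=180.7335
  t=2,j=0: stock 65.2190 → up 76.9584 (V=0.0000), down 50.2186 (V=0.0000). Price 0.0000; hedge Δ=0.0000, bond B=0.0000.
  t=2,j=1: stock 99.9460 → up 117.9363 (V=117.9363), down 76.9584 (V=0.0000). Price 95.0494; hedge Δ=2.8780, bond B=-192.6001.
  t=2,j=2: stock 153.1640 → up 180.7335 (V=180.7335), down 117.9363 (V=117.9363). Price 153.1640; hedge Δ=1.0000, bond B=0.0000.
  t=1,j=0: stock 84.7000 → up 99.9460 (V=95.0494), down 65.2190 (V=0.0000). Price 76.6040; hedge Δ=2.7370, bond B=-155.2238.
  t=1,j=1: stock 129.8000 → up 153.1640 (V=153.1640), down 99.9460 (V=95.0494). Price 129.4884; hedge Δ=1.0920, bond B=-12.2545.
  t=0,j=0: stock 110.0000 → up 129.8000 (V=129.4884), down 84.7000 (V=76.6040). Price 109.2338; hedge Δ=1.1726, bond B=-19.7528.
Self-financing check: at every node Δ·S+B equals the discounted successor values.

(0,0): Delta=1.1726 Bond=-19.7528
(1,0): Delta=2.7370 Bond=-155.2238
(1,1): Delta=1.0920 Bond=-12.2545
(2,0): Delta=0.0000 Bond=0.0000
(2,1): Delta=2.8780 Bond=-192.6001
(2,2): Delta=1.0000 Bond=0.0000
V0=109.2338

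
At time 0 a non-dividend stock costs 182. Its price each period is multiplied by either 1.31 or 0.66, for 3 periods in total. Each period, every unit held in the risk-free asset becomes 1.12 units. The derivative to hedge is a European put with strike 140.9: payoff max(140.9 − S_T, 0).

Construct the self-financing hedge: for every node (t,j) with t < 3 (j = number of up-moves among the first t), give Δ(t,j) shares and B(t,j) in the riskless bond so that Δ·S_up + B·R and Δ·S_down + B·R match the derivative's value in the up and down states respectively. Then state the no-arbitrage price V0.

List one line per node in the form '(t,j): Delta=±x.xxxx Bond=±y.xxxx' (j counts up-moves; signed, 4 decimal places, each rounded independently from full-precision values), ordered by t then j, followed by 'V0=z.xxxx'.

Under the risk-neutral measure, an up-move has probability p* = (R−d)/(u−d) = 0.7077 and values discount at R = 1.12.
Payoff layer (t=3): V(3,0)=88.5757, V(3,1)=37.0442, V(3,2)=0.0000, V(3,3)=0.0000
  t=2,j=0: stock 79.2792 → up 103.8558 (V=37.0442), down 52.3243 (V=88.5757). Price 46.5244; hedge Δ=-1.0000, bond B=125.8036.
  t=2,j=1: stock 157.3572 → up 206.1379 (V=0.0000), down 103.8558 (V=37.0442). Price 9.6681; hedge Δ=-0.3622, bond B=66.6593.
  t=2,j=2: stock 312.3302 → up 409.1526 (V=0.0000), down 206.1379 (V=0.0000). Price 0.0000; hedge Δ=0.0000, bond B=0.0000.
  t=1,j=0: stock 120.1200 → up 157.3572 (V=9.6681), down 79.2792 (V=46.5244). Price 18.2513; hedge Δ=-0.4720, bond B=74.9532.
  t=1,j=1: stock 238.4200 → up 312.3302 (V=0.0000), down 157.3572 (V=9.6681). Price 2.5233; hedge Δ=-0.0624, bond B=17.3973.
  t=0,j=0: stock 182.0000 → up 238.4200 (V=2.5233), down 120.1200 (V=18.2513). Price 6.3578; hedge Δ=-0.1330, bond B=30.5548.
Self-financing check: at every node Δ·S+B equals the discounted successor values.

(0,0): Delta=-0.1330 Bond=30.5548
(1,0): Delta=-0.4720 Bond=74.9532
(1,1): Delta=-0.0624 Bond=17.3973
(2,0): Delta=-1.0000 Bond=125.8036
(2,1): Delta=-0.3622 Bond=66.6593
(2,2): Delta=0.0000 Bond=0.0000
V0=6.3578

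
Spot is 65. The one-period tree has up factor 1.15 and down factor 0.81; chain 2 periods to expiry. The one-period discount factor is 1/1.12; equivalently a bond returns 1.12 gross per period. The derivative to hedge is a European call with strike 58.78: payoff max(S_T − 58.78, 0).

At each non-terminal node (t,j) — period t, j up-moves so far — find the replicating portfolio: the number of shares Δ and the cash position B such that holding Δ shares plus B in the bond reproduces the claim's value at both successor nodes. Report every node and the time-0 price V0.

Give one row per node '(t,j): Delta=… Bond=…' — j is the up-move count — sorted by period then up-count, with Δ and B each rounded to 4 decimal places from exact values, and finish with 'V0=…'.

(0,0): Delta=0.9425 Bond=-43.0206
(1,0): Delta=0.0987 Bond=-3.7597
(1,1): Delta=1.0000 Bond=-52.4821
V0=18.2411

No-arbitrage ⇒ martingale measure with p* = (R−d)/(u−d) = 0.9118.
At expiry t=2: V(2,0)=0.0000, V(2,1)=1.7675, V(2,2)=27.1825
  t=1,j=0: stock 52.6500 → up 60.5475 (V=1.7675), down 42.6465 (V=0.0000). Price 1.4389; hedge Δ=0.0987, bond B=-3.7597.
  t=1,j=1: stock 74.7500 → up 85.9625 (V=27.1825), down 60.5475 (V=1.7675). Price 22.2679; hedge Δ=1.0000, bond B=-52.4821.
  t=0,j=0: stock 65.0000 → up 74.7500 (V=22.2679), down 52.6500 (V=1.4389). Price 18.2411; hedge Δ=0.9425, bond B=-43.0206.
Each (Δ,B) replicates both successor values, so the strategy is self-financing and V0 is arbitrage-free.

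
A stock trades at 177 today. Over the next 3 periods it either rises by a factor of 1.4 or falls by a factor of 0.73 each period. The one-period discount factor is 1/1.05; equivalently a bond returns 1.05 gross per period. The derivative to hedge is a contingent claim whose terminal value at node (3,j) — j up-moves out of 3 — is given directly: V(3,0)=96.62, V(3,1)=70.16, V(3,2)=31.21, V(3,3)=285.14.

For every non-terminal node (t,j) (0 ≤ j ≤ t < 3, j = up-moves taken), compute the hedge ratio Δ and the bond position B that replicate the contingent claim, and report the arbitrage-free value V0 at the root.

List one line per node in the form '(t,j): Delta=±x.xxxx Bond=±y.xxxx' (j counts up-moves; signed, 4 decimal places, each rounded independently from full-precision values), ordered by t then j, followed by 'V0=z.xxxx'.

The replicating-portfolio and risk-neutral prices coincide; use p* = (1.05−0.73)/(1.4−0.73) = 0.4776 for the latter.
At expiry t=3: V(3,0)=96.6200, V(3,1)=70.1600, V(3,2)=31.2100, V(3,3)=285.1400
  t=2,j=0: stock 94.3233 → up 132.0526 (V=70.1600), down 68.8560 (V=96.6200). Price 79.9832; hedge Δ=-0.4187, bond B=119.4758.
  t=2,j=1: stock 180.8940 → up 253.2516 (V=31.2100), down 132.0526 (V=70.1600). Price 49.1019; hedge Δ=-0.3214, bond B=107.2362.
  t=2,j=2: stock 346.9200 → up 485.6880 (V=285.1400), down 253.2516 (V=31.2100). Price 145.2286; hedge Δ=1.0925, bond B=-233.7714.
  t=1,j=0: stock 129.2100 → up 180.8940 (V=49.1019), down 94.3233 (V=79.9832). Price 62.1276; hedge Δ=-0.3567, bond B=108.2191.
  t=1,j=1: stock 247.8000 → up 346.9200 (V=145.2286), down 180.8940 (V=49.1019). Price 90.4887; hedge Δ=0.5790, bond B=-52.9839.
  t=0,j=0: stock 177.0000 → up 247.8000 (V=90.4887), down 129.2100 (V=62.1276). Price 72.0697; hedge Δ=0.2392, bond B=29.7396.
Each (Δ,B) replicates both successor values, so the strategy is self-financing and V0 is arbitrage-free.

(0,0): Delta=0.2392 Bond=29.7396
(1,0): Delta=-0.3567 Bond=108.2191
(1,1): Delta=0.5790 Bond=-52.9839
(2,0): Delta=-0.4187 Bond=119.4758
(2,1): Delta=-0.3214 Bond=107.2362
(2,2): Delta=1.0925 Bond=-233.7714
V0=72.0697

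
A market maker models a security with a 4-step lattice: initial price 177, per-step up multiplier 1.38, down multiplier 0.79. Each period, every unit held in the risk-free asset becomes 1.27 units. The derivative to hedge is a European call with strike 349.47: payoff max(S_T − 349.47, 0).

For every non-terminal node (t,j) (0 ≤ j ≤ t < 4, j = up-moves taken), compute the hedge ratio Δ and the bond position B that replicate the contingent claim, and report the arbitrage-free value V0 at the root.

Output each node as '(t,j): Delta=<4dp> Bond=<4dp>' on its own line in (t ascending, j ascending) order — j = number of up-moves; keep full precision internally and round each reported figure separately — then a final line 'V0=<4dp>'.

(0,0): Delta=0.7220 Bond=-75.7697
(1,0): Delta=0.0896 Bond=-7.7936
(1,1): Delta=0.8050 Bond=-116.4937
(2,0): Delta=0.0000 Bond=0.0000
(2,1): Delta=0.1014 Bond=-12.1661
(2,2): Delta=0.8973 Bond=-179.0634
(3,0): Delta=0.0000 Bond=0.0000
(3,1): Delta=0.0000 Bond=0.0000
(3,2): Delta=0.1147 Bond=-18.9917
(3,3): Delta=1.0000 Bond=-275.1732
V0=52.0314

Risk-neutral probability p* = (R−d)/(u−d) = (1.27−0.79)/(1.38−0.79) = 0.8136.
Payoff layer (t=4): V(4,0)=0.0000, V(4,1)=0.0000, V(4,2)=0.0000, V(4,3)=18.0133, V(4,4)=292.4629
(3,0): S=87.2679. Δ = (V_up−V_dn)/(S_up−S_dn) = (0.0000−0.0000)/(120.4297−68.9416) = 0.0000. V = [p*·0.0000 + (1−p*)·0.0000]/1.27 = 0.0000. B = V − Δ·S = 0.0000.
(3,1): S=152.4427. Δ = (V_up−V_dn)/(S_up−S_dn) = (0.0000−0.0000)/(210.3709−120.4297) = 0.0000. V = [p*·0.0000 + (1−p*)·0.0000]/1.27 = 0.0000. B = V − Δ·S = 0.0000.
(3,2): S=266.2923. Δ = (V_up−V_dn)/(S_up−S_dn) = (18.0133−0.0000)/(367.4833−210.3709) = 0.1147. V = [p*·18.0133 + (1−p*)·0.0000]/1.27 = 11.5393. B = V − Δ·S = -18.9917.
(3,3): S=465.1687. Δ = (V_up−V_dn)/(S_up−S_dn) = (292.4629−18.0133)/(641.9329−367.4833) = 1.0000. V = [p*·292.4629 + (1−p*)·18.0133]/1.27 = 189.9955. B = V − Δ·S = -275.1732.
(2,0): S=110.4657. Δ = (V_up−V_dn)/(S_up−S_dn) = (0.0000−0.0000)/(152.4427−87.2679) = 0.0000. V = [p*·0.0000 + (1−p*)·0.0000]/1.27 = 0.0000. B = V − Δ·S = 0.0000.
(2,1): S=192.9654. Δ = (V_up−V_dn)/(S_up−S_dn) = (11.5393−0.0000)/(266.2923−152.4427) = 0.1014. V = [p*·11.5393 + (1−p*)·0.0000]/1.27 = 7.3920. B = V − Δ·S = -12.1661.
(2,2): S=337.0788. Δ = (V_up−V_dn)/(S_up−S_dn) = (189.9955−11.5393)/(465.1687−266.2923) = 0.8973. V = [p*·189.9955 + (1−p*)·11.5393]/1.27 = 123.4047. B = V − Δ·S = -179.0634.
(1,0): S=139.8300. Δ = (V_up−V_dn)/(S_up−S_dn) = (7.3920−0.0000)/(192.9654−110.4657) = 0.0896. V = [p*·7.3920 + (1−p*)·0.0000]/1.27 = 4.7353. B = V − Δ·S = -7.7936.
(1,1): S=244.2600. Δ = (V_up−V_dn)/(S_up−S_dn) = (123.4047−7.3920)/(337.0788−192.9654) = 0.8050. V = [p*·123.4047 + (1−p*)·7.3920]/1.27 = 80.1380. B = V − Δ·S = -116.4937.
(0,0): S=177.0000. Δ = (V_up−V_dn)/(S_up−S_dn) = (80.1380−4.7353)/(244.2600−139.8300) = 0.7220. V = [p*·80.1380 + (1−p*)·4.7353]/1.27 = 52.0314. B = V − Δ·S = -75.7697.
Root portfolio cost Δ·177+B reproduces V0=52.0314.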